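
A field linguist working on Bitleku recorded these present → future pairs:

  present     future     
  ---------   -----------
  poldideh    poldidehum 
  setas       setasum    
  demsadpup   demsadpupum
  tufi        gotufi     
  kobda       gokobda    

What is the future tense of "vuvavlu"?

govuvavlu

setas and kobda both have last vowel 'a' yet inflect differently (setasum, gokobda), so the last vowel is not what conditions the rule; whether the stem ends in a vowel or a consonant is.
"vuvavlu" ends in a vowel. The stems ending in a vowel (kobda → gokobda, tufi → gotufi) add the prefix go-.
So vuvavlu → govuvavlu.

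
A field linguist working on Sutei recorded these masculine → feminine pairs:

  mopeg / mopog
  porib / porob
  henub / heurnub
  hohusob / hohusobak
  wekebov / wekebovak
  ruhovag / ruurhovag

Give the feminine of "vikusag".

"vikusag" has last vowel 'a'. The one such stem in the data (ruhovag → ruurhovag) inserts -ur- after the first vowel (as does henub), so the same rule applies.
So vikusag → viurkusag.

viurkusag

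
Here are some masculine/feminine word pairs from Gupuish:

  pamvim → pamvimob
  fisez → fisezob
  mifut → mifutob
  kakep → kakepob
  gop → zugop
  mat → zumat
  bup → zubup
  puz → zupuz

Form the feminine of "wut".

zuwut

kakep and gop both end in -p yet inflect differently (kakepob, zugop), so the final letter is not what conditions the rule; the number of vowels is.
"wut" has 1 vowel. The stems with 1 vowel (gop → zugop, mat → zumat, bup → zubup) add the prefix zu-.
So wut → zuwut.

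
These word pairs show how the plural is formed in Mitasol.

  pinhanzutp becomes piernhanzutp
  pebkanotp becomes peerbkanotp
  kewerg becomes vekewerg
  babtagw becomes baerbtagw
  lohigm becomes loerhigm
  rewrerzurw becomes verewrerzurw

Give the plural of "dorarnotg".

rewrerzurw and babtagw both end in -w yet inflect differently (verewrerzurw, baerbtagw), so the final letter is not what conditions the rule; the second-to-last letter is.
"dorarnotg" has second-to-last letter 't'. The stems whose second-to-last letter is 't' (pebkanotp → peerbkanotp, pinhanzutp → piernhanzutp) insert -er- after the first vowel.
The other pattern: stems whose second-to-last letter is 'r' add the prefix ve-.
So dorarnotg → doerrarnotg.

doerrarnotg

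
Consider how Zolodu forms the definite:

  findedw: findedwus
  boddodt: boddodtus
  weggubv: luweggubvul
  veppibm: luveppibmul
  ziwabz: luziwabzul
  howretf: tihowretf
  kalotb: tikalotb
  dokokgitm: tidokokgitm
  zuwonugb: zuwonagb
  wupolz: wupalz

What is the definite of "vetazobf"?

luvetazobful

veppibm and dokokgitm both end in -m yet inflect differently (luveppibmul, tidokokgitm), so the final letter is not what conditions the rule; the second-to-last letter is.
"vetazobf" has second-to-last letter 'b'. The stems whose second-to-last letter is 'b' (weggubv → luweggubvul, veppibm → luveppibmul, ziwabz → luziwabzul) add lu- … -ul around the stem.
So vetazobf → luvetazobful.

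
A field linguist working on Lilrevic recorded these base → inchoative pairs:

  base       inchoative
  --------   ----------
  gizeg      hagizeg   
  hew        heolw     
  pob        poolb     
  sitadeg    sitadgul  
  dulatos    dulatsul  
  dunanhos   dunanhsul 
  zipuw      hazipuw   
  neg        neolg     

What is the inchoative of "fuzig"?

hew and zipuw both end in -w yet inflect differently (heolw, hazipuw), so the final letter is not what conditions the rule; the number of vowels is.
"fuzig" has 2 vowels. The stems with 2 vowels (zipuw → hazipuw, gizeg → hagizeg) add the prefix ha-.
The other patterns: stems with 1 vowel insert -ol- after the first vowel; stems with 3 vowels delete the last vowel and add -ul.
So fuzig → hafuzig.

hafuzig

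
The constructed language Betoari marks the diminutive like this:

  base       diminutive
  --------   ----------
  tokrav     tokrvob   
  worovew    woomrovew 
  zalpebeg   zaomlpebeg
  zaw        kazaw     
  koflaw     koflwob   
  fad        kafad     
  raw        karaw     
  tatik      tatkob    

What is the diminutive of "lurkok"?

lurkkob

zaw and koflaw both end in -w yet inflect differently (kazaw, koflwob), so the final letter is not what conditions the rule; the number of vowels is.
"lurkok" has 2 vowels. The stems with 2 vowels (koflaw → koflwob, tokrav → tokrvob, tatik → tatkob) delete the last vowel and add -ob.
So lurkok → lurkkob.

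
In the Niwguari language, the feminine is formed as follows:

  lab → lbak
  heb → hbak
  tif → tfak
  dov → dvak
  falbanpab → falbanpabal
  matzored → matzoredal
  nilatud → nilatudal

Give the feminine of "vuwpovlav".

falbanpab and lab both end in -b yet inflect differently (falbanpabal, lbak), so the final letter is not what conditions the rule; the number of vowels is.
"vuwpovlav" has 3 vowels. The stems with 3 vowels (falbanpab → falbanpabal, nilatud → nilatudal, matzored → matzoredal) add -al.
So vuwpovlav → vuwpovlaval.

vuwpovlaval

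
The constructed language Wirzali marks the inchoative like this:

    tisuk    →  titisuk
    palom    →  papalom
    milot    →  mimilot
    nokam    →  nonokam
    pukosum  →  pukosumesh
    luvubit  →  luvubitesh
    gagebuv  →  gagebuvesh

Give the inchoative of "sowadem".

palom and pukosum both end in -m yet inflect differently (papalom, pukosumesh), so the final letter is not what conditions the rule; the number of vowels is.
"sowadem" has 3 vowels. The stems with 3 vowels (pukosum → pukosumesh, luvubit → luvubitesh, gagebuv → gagebuvesh) add -esh.
So sowadem → sowademesh.

sowademesh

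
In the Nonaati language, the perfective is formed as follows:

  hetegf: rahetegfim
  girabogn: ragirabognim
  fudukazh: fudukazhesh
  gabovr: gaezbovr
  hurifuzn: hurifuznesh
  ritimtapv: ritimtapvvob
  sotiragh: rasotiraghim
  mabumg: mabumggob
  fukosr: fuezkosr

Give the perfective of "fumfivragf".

rafumfivragfim

fudukazh and sotiragh both end in -h yet inflect differently (fudukazhesh, rasotiraghim), so the final letter is not what conditions the rule; the second-to-last letter is.
"fumfivragf" has second-to-last letter 'g'. The stems whose second-to-last letter is 'g' (sotiragh → rasotiraghim, girabogn → ragirabognim, hetegf → rahetegfim) add ra- … -im around the stem.
So fumfivragf → rafumfivragfim.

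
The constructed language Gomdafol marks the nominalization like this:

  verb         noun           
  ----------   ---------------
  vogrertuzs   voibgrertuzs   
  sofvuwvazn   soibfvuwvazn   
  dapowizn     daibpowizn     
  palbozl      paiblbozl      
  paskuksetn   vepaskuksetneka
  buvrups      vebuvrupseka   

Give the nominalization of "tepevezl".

teibpevezl

"tepevezl" has second-to-last letter 'z'. The stems whose second-to-last letter is 'z' (vogrertuzs → voibgrertuzs, sofvuwvazn → soibfvuwvazn, dapowizn → daibpowizn) insert -ib- after the first vowel.
So tepevezl → teibpevezl.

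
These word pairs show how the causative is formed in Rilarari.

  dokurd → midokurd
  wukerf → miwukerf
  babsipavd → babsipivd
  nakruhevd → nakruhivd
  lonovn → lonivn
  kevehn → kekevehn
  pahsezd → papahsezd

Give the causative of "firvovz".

"firvovz" has second-to-last letter 'v'. The stems whose second-to-last letter is 'v' (babsipavd → babsipivd, nakruhevd → nakruhivd, lonovn → lonivn) change the last vowel to 'i'.
The other patterns: stems whose second-to-last letter is 'r' add the prefix mi-; stems whose second-to-last letter is 'h' or 'z' repeat the first consonant+vowel as a prefix.
So firvovz → firvivz.

firvivz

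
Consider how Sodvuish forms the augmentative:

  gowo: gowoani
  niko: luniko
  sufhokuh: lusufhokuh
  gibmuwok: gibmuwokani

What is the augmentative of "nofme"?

gowo and niko both end in -o yet inflect differently (gowoani, luniko), so the final letter is not what conditions the rule; the first letter is.
"nofme" begins with n-. The one such stem in the data (niko → luniko) adds the prefix lu-, so the same rule applies.
So nofme → lunofme.

lunofme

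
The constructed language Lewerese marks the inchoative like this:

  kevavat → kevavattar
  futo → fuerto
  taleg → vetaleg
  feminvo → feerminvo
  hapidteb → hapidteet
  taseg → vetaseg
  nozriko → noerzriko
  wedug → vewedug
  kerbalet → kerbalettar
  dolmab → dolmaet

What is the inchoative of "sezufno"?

seerzufno

"sezufno" ends in -o. The stems ending in -o (futo → fuerto, nozriko → noerzriko, feminvo → feerminvo) insert -er- after the first vowel.
The other patterns: stems ending in -t double the final consonant and add -ar; stems ending in -b drop the final letter and add -et; stems ending in -g add the prefix ve-.
So sezufno → seerzufno.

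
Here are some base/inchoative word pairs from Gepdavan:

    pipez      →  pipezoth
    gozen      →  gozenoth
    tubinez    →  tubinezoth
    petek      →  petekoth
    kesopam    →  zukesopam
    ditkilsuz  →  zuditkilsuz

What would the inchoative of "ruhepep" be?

ruhepepoth

pipez and ditkilsuz both end in -z yet inflect differently (pipezoth, zuditkilsuz), so the final letter is not what conditions the rule; the last vowel is.
"ruhepep" has last vowel 'e'. The stems whose last vowel is 'e' (pipez → pipezoth, gozen → gozenoth, tubinez → tubinezoth) add -oth.
The other pattern: stems whose last vowel is 'a' or 'u' add the prefix zu-.
So ruhepep → ruhepepoth.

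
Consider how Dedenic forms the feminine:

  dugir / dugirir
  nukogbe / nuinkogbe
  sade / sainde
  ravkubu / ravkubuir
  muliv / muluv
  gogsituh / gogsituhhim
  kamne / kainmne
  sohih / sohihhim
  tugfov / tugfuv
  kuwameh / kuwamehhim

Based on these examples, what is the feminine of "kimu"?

kimuir

muliv and dugir both have last vowel 'i' yet inflect differently (muluv, dugirir), so the last vowel is not what conditions the rule; the final letter is.
"kimu" ends in -u. The one such stem in the data (ravkubu → ravkubuir) adds -ir, so the same rule applies.
The other patterns: stems ending in -v change the last vowel to 'u'; stems ending in -h double the final consonant and add -im; stems ending in -e insert -in- after the first vowel.
So kimu → kimuir.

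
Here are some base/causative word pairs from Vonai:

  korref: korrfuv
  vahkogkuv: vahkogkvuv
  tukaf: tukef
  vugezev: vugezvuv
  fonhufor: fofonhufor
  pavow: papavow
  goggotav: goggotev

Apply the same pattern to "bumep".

tukaf and korref both end in -f yet inflect differently (tukef, korrfuv), so the final letter is not what conditions the rule; the last vowel is.
"bumep" has last vowel 'e'. The stems whose last vowel is 'e' (korref → korrfuv, vugezev → vugezvuv) delete the last vowel and add -uv.
The other patterns: stems whose last vowel is 'o' repeat the first consonant+vowel as a prefix; stems whose last vowel is 'a' change the last vowel to 'e'.
So bumep → bumpuv.

bumpuv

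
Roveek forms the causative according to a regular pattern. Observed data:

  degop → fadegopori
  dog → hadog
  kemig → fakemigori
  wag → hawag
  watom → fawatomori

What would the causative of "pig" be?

hapig

kemig and dog both end in -g yet inflect differently (fakemigori, hadog), so the final letter is not what conditions the rule; the number of vowels is.
"pig" has 1 vowel. The stems with 1 vowel (dog → hadog, wag → hawag) add the prefix ha-.
The other pattern: stems with 2 vowels add fa- … -ori around the stem.
So pig → hapig.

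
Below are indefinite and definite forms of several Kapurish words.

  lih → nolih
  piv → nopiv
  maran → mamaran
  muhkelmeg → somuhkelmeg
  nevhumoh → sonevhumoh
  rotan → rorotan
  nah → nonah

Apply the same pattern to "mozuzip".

nah and nevhumoh both end in -h yet inflect differently (nonah, sonevhumoh), so the final letter is not what conditions the rule; the number of vowels is.
"mozuzip" has 3 vowels. The stems with 3 vowels (muhkelmeg → somuhkelmeg, nevhumoh → sonevhumoh) add the prefix so-.
So mozuzip → somozuzip.

somozuzip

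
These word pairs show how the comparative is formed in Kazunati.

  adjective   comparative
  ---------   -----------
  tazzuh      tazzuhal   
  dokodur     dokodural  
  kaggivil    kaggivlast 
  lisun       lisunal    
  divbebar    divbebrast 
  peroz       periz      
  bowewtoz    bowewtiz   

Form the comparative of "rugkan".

rugknast

"rugkan" has last vowel 'a'. The one such stem in the data (divbebar → divbebrast) deletes the last vowel and adds -ast (as does kaggivil), so the same rule applies.
So rugkan → rugknast.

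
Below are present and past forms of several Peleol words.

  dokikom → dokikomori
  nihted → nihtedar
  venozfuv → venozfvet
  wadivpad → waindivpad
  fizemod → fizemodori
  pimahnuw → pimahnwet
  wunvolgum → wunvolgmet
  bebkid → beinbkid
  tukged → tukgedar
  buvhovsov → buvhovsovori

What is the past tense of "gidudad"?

nihted and fizemod both end in -d yet inflect differently (nihtedar, fizemodori), so the final letter is not what conditions the rule; the last vowel is.
"gidudad" has last vowel 'a'. The one such stem in the data (wadivpad → waindivpad) inserts -in- after the first vowel (as does bebkid), so the same rule applies.
So gidudad → giindudad.

giindudad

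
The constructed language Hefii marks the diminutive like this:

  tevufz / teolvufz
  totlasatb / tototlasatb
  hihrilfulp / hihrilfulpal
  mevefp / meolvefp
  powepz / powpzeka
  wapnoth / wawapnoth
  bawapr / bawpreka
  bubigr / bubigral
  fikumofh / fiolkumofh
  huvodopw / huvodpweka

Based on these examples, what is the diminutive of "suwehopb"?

suwehpbeka

powepz and tevufz both end in -z yet inflect differently (powpzeka, teolvufz), so the final letter is not what conditions the rule; the second-to-last letter is.
"suwehopb" has second-to-last letter 'p'. The stems whose second-to-last letter is 'p' (bawapr → bawpreka, powepz → powpzeka, huvodopw → huvodpweka) delete the last vowel and add -eka.
So suwehopb → suwehpbeka.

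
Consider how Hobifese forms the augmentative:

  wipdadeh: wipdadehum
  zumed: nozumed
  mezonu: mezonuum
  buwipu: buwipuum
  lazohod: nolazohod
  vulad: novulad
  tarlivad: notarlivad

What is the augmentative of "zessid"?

nozessid

"zessid" ends in -d. The stems ending in -d (zumed → nozumed, vulad → novulad, lazohod → nolazohod) add the prefix no-.
So zessid → nozessid.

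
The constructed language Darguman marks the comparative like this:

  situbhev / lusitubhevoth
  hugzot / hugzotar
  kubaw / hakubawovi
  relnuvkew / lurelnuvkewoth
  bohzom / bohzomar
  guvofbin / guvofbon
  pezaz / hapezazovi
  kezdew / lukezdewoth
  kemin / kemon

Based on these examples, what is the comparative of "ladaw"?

"ladaw" has last vowel 'a'. The stems whose last vowel is 'a' (pezaz → hapezazovi, kubaw → hakubawovi) add ha- … -ovi around the stem.
The other patterns: stems whose last vowel is 'e' add lu- … -oth around the stem; stems whose last vowel is 'o' add -ar; stems whose last vowel is 'i' change the last vowel to 'o'.
So ladaw → haladawovi.

haladawovi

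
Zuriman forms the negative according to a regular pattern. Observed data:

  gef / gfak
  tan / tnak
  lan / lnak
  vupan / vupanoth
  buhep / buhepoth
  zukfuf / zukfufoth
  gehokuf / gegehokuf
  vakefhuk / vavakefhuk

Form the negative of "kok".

kkak

tan and vupan both end in -n yet inflect differently (tnak, vupanoth), so the final letter is not what conditions the rule; the number of vowels is.
"kok" has 1 vowel. The stems with 1 vowel (gef → gfak, tan → tnak, lan → lnak) delete the last vowel and add -ak.
The other patterns: stems with 2 vowels add -oth; stems with 3 vowels repeat the first consonant+vowel as a prefix.
So kok → kkak.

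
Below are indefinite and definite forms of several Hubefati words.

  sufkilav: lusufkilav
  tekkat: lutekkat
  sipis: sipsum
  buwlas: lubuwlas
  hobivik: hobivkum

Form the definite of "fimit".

fimtum

buwlas and sipis both end in -s yet inflect differently (lubuwlas, sipsum), so the final letter is not what conditions the rule; the last vowel is.
"fimit" has last vowel 'i'. The stems whose last vowel is 'i' (sipis → sipsum, hobivik → hobivkum) delete the last vowel and add -um.
So fimit → fimtum.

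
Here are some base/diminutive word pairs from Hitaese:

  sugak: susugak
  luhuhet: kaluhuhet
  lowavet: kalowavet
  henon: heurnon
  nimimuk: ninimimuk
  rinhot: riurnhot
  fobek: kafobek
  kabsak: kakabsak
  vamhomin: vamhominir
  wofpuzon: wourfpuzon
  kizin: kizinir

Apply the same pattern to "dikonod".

diurkonod

"dikonod" has last vowel 'o'. The stems whose last vowel is 'o' (henon → heurnon, wofpuzon → wourfpuzon, rinhot → riurnhot) insert -ur- after the first vowel.
The other patterns: stems whose last vowel is 'e' add the prefix ka-; stems whose last vowel is 'a' or 'u' repeat the first consonant+vowel as a prefix; stems whose last vowel is 'i' add -ir.
So dikonod → diurkonod.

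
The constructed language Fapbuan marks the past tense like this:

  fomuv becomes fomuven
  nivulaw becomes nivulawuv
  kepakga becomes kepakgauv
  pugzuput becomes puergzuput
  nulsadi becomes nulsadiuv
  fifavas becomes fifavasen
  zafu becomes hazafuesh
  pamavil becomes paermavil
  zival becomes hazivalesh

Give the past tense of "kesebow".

kesebowuv

pamavil and zival both end in -l yet inflect differently (paermavil, hazivalesh), so the final letter is not what conditions the rule; the first letter is.
"kesebow" begins with k-. The one such stem in the data (kepakga → kepakgauv) adds -uv, so the same rule applies.
The other patterns: stems beginning with p- insert -er- after the first vowel; stems beginning with z- add ha- … -esh around the stem; stems beginning with f- add -en.
So kesebow → kesebowuv.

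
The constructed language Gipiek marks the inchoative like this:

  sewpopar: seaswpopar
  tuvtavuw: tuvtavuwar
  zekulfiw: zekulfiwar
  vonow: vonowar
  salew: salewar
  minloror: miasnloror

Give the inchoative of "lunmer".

luasnmer

vonow and minloror both have last vowel 'o' yet inflect differently (vonowar, miasnloror), so the last vowel is not what conditions the rule; the final letter is.
"lunmer" ends in -r. The stems ending in -r (sewpopar → seaswpopar, minloror → miasnloror) insert -as- after the first vowel.
The other pattern: stems ending in -w add -ar.
So lunmer → luasnmer.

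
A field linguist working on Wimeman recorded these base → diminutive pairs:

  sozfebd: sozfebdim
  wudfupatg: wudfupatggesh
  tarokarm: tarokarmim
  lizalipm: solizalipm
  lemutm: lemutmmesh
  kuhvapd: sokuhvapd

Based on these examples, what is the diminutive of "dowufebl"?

lizalipm and lemutm both end in -m yet inflect differently (solizalipm, lemutmmesh), so the final letter is not what conditions the rule; the second-to-last letter is.
"dowufebl" has second-to-last letter 'b'. The one such stem in the data (sozfebd → sozfebdim) adds -im, so the same rule applies.
The other patterns: stems whose second-to-last letter is 'p' add the prefix so-; stems whose second-to-last letter is 't' double the final consonant and add -esh.
So dowufebl → dowufeblim.

dowufeblim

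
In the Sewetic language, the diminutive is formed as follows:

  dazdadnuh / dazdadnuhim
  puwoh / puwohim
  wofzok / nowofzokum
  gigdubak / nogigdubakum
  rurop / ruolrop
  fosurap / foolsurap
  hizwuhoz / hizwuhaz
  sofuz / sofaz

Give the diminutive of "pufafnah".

pufafnahim

puwoh and wofzok both have last vowel 'o' yet inflect differently (puwohim, nowofzokum), so the last vowel is not what conditions the rule; the final letter is.
"pufafnah" ends in -h. The stems ending in -h (dazdadnuh → dazdadnuhim, puwoh → puwohim) add -im.
So pufafnah → pufafnahim.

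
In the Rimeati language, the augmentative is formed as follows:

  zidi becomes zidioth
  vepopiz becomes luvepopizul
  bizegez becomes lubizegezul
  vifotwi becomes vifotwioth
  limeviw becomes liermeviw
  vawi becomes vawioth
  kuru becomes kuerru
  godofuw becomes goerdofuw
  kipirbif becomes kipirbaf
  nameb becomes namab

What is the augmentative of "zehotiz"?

vepopiz and zidi both have last vowel 'i' yet inflect differently (luvepopizul, zidioth), so the last vowel is not what conditions the rule; the final letter is.
"zehotiz" ends in -z. The stems ending in -z (bizegez → lubizegezul, vepopiz → luvepopizul) add lu- … -ul around the stem.
The other patterns: stems ending in -i add -oth; stems ending in -u or -w insert -er- after the first vowel; stems ending in -b or -f change the last vowel to 'a'.
So zehotiz → luzehotizul.

luzehotizul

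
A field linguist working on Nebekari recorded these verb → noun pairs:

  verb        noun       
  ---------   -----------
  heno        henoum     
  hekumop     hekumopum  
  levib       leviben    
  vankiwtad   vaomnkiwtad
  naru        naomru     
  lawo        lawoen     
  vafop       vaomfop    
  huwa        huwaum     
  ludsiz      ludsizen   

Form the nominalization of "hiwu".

hiwuum

heno and lawo both end in -o yet inflect differently (henoum, lawoen), so the final letter is not what conditions the rule; the first letter is.
"hiwu" begins with h-. The stems beginning with h- (huwa → huwaum, heno → henoum, hekumop → hekumopum) add -um.
The other patterns: stems beginning with l- add -en; stems beginning with n- or v- insert -om- after the first vowel.
So hiwu → hiwuum.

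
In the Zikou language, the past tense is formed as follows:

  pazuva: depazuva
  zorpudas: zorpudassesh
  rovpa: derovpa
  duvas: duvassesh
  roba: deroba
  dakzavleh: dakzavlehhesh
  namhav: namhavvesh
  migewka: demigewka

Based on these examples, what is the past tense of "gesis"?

roba and zorpudas both have last vowel 'a' yet inflect differently (deroba, zorpudassesh), so the last vowel is not what conditions the rule; the final letter is.
"gesis" ends in -s. The stems ending in -s (zorpudas → zorpudassesh, duvas → duvassesh) double the final consonant and add -esh.
The other pattern: stems ending in -a add the prefix de-.
So gesis → gesissesh.

gesissesh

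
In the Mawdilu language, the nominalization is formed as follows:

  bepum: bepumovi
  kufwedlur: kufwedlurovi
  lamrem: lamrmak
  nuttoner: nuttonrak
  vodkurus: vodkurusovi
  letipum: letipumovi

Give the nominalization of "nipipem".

nipipmak

"nipipem" has last vowel 'e'. The stems whose last vowel is 'e' (nuttoner → nuttonrak, lamrem → lamrmak) delete the last vowel and add -ak.
The other pattern: stems whose last vowel is 'u' add -ovi.
So nipipem → nipipmak.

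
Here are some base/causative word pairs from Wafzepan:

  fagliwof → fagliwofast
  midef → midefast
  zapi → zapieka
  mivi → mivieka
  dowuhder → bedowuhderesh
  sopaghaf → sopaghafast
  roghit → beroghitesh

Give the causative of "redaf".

redafast

mivi and roghit both have last vowel 'i' yet inflect differently (mivieka, beroghitesh), so the last vowel is not what conditions the rule; the final letter is.
"redaf" ends in -f. The stems ending in -f (midef → midefast, fagliwof → fagliwofast, sopaghaf → sopaghafast) add -ast.
The other patterns: stems ending in -i add -eka; stems ending in -r or -t add be- … -esh around the stem.
So redaf → redafast.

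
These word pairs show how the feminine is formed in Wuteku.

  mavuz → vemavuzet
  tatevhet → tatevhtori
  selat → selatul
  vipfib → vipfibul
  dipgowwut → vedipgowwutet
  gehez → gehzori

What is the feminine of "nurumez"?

nurumzori

tatevhet and dipgowwut both end in -t yet inflect differently (tatevhtori, vedipgowwutet), so the final letter is not what conditions the rule; the last vowel is.
"nurumez" has last vowel 'e'. The stems whose last vowel is 'e' (tatevhet → tatevhtori, gehez → gehzori) delete the last vowel and add -ori.
So nurumez → nurumzori.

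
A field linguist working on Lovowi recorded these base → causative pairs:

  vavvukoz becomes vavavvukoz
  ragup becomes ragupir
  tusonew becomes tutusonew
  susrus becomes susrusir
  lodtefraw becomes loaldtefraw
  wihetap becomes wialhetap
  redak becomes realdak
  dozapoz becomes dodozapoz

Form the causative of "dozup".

ragup and wihetap both end in -p yet inflect differently (ragupir, wialhetap), so the final letter is not what conditions the rule; the last vowel is.
"dozup" has last vowel 'u'. The stems whose last vowel is 'u' (susrus → susrusir, ragup → ragupir) add -ir.
The other patterns: stems whose last vowel is 'a' insert -al- after the first vowel; stems whose last vowel is 'e' or 'o' repeat the first consonant+vowel as a prefix.
So dozup → dozupir.

dozupir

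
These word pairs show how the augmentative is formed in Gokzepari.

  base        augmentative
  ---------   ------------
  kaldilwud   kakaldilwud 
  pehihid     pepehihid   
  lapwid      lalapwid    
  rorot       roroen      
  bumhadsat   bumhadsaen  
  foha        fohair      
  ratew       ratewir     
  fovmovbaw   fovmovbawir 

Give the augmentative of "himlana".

himlanair

"himlana" ends in -a. The one such stem in the data (foha → fohair) adds -ir, so the same rule applies.
The other patterns: stems ending in -d repeat the first consonant+vowel as a prefix; stems ending in -t drop the final letter and add -en.
So himlana → himlanair.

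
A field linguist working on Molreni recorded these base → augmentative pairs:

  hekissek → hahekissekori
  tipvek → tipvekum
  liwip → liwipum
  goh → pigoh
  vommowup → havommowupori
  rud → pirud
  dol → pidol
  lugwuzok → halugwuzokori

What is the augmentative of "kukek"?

kukekum

tipvek and hekissek both end in -k yet inflect differently (tipvekum, hahekissekori), so the final letter is not what conditions the rule; the number of vowels is.
"kukek" has 2 vowels. The stems with 2 vowels (tipvek → tipvekum, liwip → liwipum) add -um.
The other patterns: stems with 1 vowel add the prefix pi-; stems with 3 vowels add ha- … -ori around the stem.
So kukek → kukekum.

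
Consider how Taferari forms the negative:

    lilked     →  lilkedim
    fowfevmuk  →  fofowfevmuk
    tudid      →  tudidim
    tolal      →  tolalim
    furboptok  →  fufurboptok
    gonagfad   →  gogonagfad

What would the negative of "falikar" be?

fafalikar

gonagfad and lilked both end in -d yet inflect differently (gogonagfad, lilkedim), so the final letter is not what conditions the rule; the number of vowels is.
"falikar" has 3 vowels. The stems with 3 vowels (gonagfad → gogonagfad, furboptok → fufurboptok, fowfevmuk → fofowfevmuk) repeat the first consonant+vowel as a prefix.
The other pattern: stems with 2 vowels add -im.
So falikar → fafalikar.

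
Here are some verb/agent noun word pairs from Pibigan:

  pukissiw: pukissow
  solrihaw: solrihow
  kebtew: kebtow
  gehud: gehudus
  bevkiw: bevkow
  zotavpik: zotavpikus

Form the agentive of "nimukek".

nimukekus

bevkiw and zotavpik both have last vowel 'i' yet inflect differently (bevkow, zotavpikus), so the last vowel is not what conditions the rule; the final letter is.
"nimukek" ends in -k. The one such stem in the data (zotavpik → zotavpikus) adds -us, so the same rule applies.
So nimukek → nimukekus.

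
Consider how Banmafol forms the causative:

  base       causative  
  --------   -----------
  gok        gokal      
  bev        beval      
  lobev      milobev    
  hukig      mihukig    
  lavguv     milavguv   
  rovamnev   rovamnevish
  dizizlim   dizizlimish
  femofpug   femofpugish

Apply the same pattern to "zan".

zanal

"zan" has 1 vowel. The stems with 1 vowel (gok → gokal, bev → beval) add -al.
The other patterns: stems with 2 vowels add the prefix mi-; stems with 3 vowels add -ish.
So zan → zanal.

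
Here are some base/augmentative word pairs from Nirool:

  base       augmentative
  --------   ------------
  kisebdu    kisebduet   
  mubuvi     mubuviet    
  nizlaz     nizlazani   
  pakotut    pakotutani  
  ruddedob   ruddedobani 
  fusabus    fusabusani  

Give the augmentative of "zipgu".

zipguet

kisebdu and pakotut both have last vowel 'u' yet inflect differently (kisebduet, pakotutani), so the last vowel is not what conditions the rule; whether the stem ends in a vowel or a consonant is.
"zipgu" ends in a vowel. The stems ending in a vowel (kisebdu → kisebduet, mubuvi → mubuviet) add -et.
So zipgu → zipguet.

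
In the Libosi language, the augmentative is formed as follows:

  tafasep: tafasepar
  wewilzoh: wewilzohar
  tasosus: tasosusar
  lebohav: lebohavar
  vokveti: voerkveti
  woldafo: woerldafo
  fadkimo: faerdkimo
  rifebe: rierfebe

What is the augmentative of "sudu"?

"sudu" ends in a vowel. The stems ending in a vowel (vokveti → voerkveti, woldafo → woerldafo, fadkimo → faerdkimo) insert -er- after the first vowel.
The other pattern: stems ending in a consonant add -ar.
So sudu → suerdu.

suerdu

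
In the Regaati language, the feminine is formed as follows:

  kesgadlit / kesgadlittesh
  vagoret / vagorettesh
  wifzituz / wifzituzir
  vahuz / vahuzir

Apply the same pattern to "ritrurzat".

"ritrurzat" ends in -t. The stems ending in -t (kesgadlit → kesgadlittesh, vagoret → vagorettesh) double the final consonant and add -esh.
So ritrurzat → ritrurzattesh.

ritrurzattesh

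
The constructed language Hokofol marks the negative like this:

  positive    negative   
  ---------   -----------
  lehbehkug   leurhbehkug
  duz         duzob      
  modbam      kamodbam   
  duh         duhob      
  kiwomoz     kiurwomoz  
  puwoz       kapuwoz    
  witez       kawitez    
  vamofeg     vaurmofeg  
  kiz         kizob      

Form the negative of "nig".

nigob

"nig" has 1 vowel. The stems with 1 vowel (kiz → kizob, duz → duzob, duh → duhob) add -ob.
The other patterns: stems with 2 vowels add the prefix ka-; stems with 3 vowels insert -ur- after the first vowel.
So nig → nigob.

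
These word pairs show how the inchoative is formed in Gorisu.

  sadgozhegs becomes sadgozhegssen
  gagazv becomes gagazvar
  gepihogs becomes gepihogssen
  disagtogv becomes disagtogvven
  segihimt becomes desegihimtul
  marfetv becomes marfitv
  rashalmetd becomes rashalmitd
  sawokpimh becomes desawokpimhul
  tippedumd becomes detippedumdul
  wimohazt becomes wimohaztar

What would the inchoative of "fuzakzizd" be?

tippedumd and rashalmetd both end in -d yet inflect differently (detippedumdul, rashalmitd), so the final letter is not what conditions the rule; the second-to-last letter is.
"fuzakzizd" has second-to-last letter 'z'. The stems whose second-to-last letter is 'z' (gagazv → gagazvar, wimohazt → wimohaztar) add -ar.
The other patterns: stems whose second-to-last letter is 'm' add de- … -ul around the stem; stems whose second-to-last letter is 't' change the last vowel to 'i'; stems whose second-to-last letter is 'g' double the final consonant and add -en.
So fuzakzizd → fuzakzizdar.

fuzakzizdar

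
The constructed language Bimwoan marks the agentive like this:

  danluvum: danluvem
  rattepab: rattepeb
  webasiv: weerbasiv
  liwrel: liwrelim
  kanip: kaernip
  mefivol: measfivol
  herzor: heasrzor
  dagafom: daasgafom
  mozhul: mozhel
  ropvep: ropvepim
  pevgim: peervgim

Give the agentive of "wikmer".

pevgim and dagafom both end in -m yet inflect differently (peervgim, daasgafom), so the final letter is not what conditions the rule; the last vowel is.
"wikmer" has last vowel 'e'. The stems whose last vowel is 'e' (liwrel → liwrelim, ropvep → ropvepim) add -im.
So wikmer → wikmerim.

wikmerim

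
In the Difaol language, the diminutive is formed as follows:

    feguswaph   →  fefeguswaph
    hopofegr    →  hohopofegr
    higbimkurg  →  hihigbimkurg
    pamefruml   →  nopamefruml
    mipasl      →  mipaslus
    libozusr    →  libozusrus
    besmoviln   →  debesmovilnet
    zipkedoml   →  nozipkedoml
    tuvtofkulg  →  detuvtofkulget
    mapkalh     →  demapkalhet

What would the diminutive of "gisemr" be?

zipkedoml and mipasl both end in -l yet inflect differently (nozipkedoml, mipaslus), so the final letter is not what conditions the rule; the second-to-last letter is.
"gisemr" has second-to-last letter 'm'. The stems whose second-to-last letter is 'm' (zipkedoml → nozipkedoml, pamefruml → nopamefruml) add the prefix no-.
The other patterns: stems whose second-to-last letter is 'l' add de- … -et around the stem; stems whose second-to-last letter is 's' add -us; stems whose second-to-last letter is 'g', 'p' or 'r' repeat the first consonant+vowel as a prefix.
So gisemr → nogisemr.

nogisemr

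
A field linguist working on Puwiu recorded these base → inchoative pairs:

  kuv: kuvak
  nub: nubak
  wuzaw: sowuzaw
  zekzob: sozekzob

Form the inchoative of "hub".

hubak

zekzob and nub both end in -b yet inflect differently (sozekzob, nubak), so the final letter is not what conditions the rule; the number of vowels is.
"hub" has 1 vowel. The stems with 1 vowel (kuv → kuvak, nub → nubak) add -ak.
So hub → hubak.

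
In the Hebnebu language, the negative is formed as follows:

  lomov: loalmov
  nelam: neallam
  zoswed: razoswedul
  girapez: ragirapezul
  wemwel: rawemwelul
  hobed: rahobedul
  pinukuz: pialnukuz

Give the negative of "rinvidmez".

"rinvidmez" has last vowel 'e'. The stems whose last vowel is 'e' (zoswed → razoswedul, hobed → rahobedul, wemwel → rawemwelul) add ra- … -ul around the stem.
The other pattern: stems whose last vowel is 'a', 'o' or 'u' insert -al- after the first vowel.
So rinvidmez → rarinvidmezul.

rarinvidmezul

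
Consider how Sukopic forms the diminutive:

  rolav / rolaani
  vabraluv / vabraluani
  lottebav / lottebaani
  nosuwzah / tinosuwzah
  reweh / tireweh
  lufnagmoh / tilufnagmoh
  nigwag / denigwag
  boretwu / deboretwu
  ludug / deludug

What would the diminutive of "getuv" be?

getuani

rolav and nosuwzah both have last vowel 'a' yet inflect differently (rolaani, tinosuwzah), so the last vowel is not what conditions the rule; the final letter is.
"getuv" ends in -v. The stems ending in -v (rolav → rolaani, vabraluv → vabraluani, lottebav → lottebaani) drop the final letter and add -ani.
So getuv → getuani.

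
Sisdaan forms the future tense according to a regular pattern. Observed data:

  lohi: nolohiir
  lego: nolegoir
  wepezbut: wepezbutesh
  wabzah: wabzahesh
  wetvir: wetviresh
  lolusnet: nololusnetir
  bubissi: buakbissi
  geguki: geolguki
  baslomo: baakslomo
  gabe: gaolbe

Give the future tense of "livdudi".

geguki and bubissi both end in -i yet inflect differently (geolguki, buakbissi), so the final letter is not what conditions the rule; the first letter is.
"livdudi" begins with l-. The stems beginning with l- (lego → nolegoir, lolusnet → nololusnetir, lohi → nolohiir) add no- … -ir around the stem.
The other patterns: stems beginning with w- add -esh; stems beginning with g- insert -ol- after the first vowel; stems beginning with b- insert -ak- after the first vowel.
So livdudi → nolivdudiir.

nolivdudiir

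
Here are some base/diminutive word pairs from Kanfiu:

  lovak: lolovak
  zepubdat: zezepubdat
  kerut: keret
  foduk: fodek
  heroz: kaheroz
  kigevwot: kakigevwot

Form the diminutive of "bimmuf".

bimmef

zepubdat and kerut both end in -t yet inflect differently (zezepubdat, keret), so the final letter is not what conditions the rule; the last vowel is.
"bimmuf" has last vowel 'u'. The stems whose last vowel is 'u' (kerut → keret, foduk → fodek) change the last vowel to 'e'.
The other patterns: stems whose last vowel is 'a' repeat the first consonant+vowel as a prefix; stems whose last vowel is 'o' add the prefix ka-.
So bimmuf → bimmef.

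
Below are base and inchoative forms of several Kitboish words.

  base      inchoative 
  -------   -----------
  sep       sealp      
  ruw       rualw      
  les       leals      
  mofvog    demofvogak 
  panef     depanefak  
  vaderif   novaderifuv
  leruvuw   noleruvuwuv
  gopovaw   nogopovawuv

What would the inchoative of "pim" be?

panef and vaderif both end in -f yet inflect differently (depanefak, novaderifuv), so the final letter is not what conditions the rule; the number of vowels is.
"pim" has 1 vowel. The stems with 1 vowel (sep → sealp, ruw → rualw, les → leals) insert -al- after the first vowel.
So pim → pialm.

pialm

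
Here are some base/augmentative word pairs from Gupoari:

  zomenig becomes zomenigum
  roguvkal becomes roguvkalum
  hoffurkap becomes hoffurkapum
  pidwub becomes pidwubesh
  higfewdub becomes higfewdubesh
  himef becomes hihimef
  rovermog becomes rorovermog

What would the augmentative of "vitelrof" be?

"vitelrof" has last vowel 'o'. The one such stem in the data (rovermog → rorovermog) repeats the first consonant+vowel as a prefix (as does himef), so the same rule applies.
The other patterns: stems whose last vowel is 'a' or 'i' add -um; stems whose last vowel is 'u' add -esh.
So vitelrof → vivitelrof.

vivitelrof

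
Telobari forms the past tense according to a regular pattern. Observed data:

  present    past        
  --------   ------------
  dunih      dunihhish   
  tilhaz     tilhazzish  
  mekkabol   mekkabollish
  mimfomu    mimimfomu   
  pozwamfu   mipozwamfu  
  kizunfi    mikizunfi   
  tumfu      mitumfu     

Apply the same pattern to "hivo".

"hivo" ends in a vowel. The stems ending in a vowel (mimfomu → mimimfomu, pozwamfu → mipozwamfu, kizunfi → mikizunfi) add the prefix mi-.
So hivo → mihivo.

mihivo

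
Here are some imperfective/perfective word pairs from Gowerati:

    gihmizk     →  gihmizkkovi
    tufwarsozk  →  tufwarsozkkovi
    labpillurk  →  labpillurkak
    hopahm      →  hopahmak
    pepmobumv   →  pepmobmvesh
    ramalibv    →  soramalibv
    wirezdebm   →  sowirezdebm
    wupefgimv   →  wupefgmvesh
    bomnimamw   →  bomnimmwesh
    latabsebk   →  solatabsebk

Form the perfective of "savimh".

latabsebk and tufwarsozk both end in -k yet inflect differently (solatabsebk, tufwarsozkkovi), so the final letter is not what conditions the rule; the second-to-last letter is.
"savimh" has second-to-last letter 'm'. The stems whose second-to-last letter is 'm' (wupefgimv → wupefgmvesh, bomnimamw → bomnimmwesh, pepmobumv → pepmobmvesh) delete the last vowel and add -esh.
The other patterns: stems whose second-to-last letter is 'b' add the prefix so-; stems whose second-to-last letter is 'z' double the final consonant and add -ovi; stems whose second-to-last letter is 'h' or 'r' add -ak.
So savimh → savmhesh.

savmhesh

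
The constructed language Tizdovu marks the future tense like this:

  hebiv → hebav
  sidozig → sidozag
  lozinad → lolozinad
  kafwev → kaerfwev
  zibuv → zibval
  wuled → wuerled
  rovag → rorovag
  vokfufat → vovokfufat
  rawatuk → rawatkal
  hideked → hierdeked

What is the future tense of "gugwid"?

gugwad

zibuv and kafwev both end in -v yet inflect differently (zibval, kaerfwev), so the final letter is not what conditions the rule; the last vowel is.
"gugwid" has last vowel 'i'. The stems whose last vowel is 'i' (hebiv → hebav, sidozig → sidozag) change the last vowel to 'a'.
So gugwid → gugwad.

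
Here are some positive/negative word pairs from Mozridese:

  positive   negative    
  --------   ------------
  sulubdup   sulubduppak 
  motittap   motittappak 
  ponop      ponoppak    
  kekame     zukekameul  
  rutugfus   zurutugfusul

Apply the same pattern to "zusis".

zuzusisul

sulubdup and rutugfus both have last vowel 'u' yet inflect differently (sulubduppak, zurutugfusul), so the last vowel is not what conditions the rule; the final letter is.
"zusis" ends in -s. The one such stem in the data (rutugfus → zurutugfusul) adds zu- … -ul around the stem, so the same rule applies.
The other pattern: stems ending in -p double the final consonant and add -ak.
So zusis → zuzusisul.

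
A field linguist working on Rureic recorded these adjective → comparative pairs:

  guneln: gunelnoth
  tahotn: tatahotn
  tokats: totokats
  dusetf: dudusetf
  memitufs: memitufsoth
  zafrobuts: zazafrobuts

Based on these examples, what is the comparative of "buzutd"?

tahotn and guneln both end in -n yet inflect differently (tatahotn, gunelnoth), so the final letter is not what conditions the rule; the second-to-last letter is.
"buzutd" has second-to-last letter 't'. The stems whose second-to-last letter is 't' (tahotn → tatahotn, zafrobuts → zazafrobuts, tokats → totokats) repeat the first consonant+vowel as a prefix.
The other pattern: stems whose second-to-last letter is 'f' or 'l' add -oth.
So buzutd → bubuzutd.

bubuzutd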